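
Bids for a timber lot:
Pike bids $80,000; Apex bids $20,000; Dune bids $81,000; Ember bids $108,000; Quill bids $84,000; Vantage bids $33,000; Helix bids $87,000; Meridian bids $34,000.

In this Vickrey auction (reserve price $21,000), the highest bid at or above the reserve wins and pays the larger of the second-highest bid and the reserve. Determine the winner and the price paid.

Bids ranked: 108,000 (Ember) > 87,000 (Helix) > 84,000 (Quill) > 81,000 (Dune) > 80,000 (Pike) > 34,000 (Meridian) > …
Ember has the top bid at or above the reserve ($108,000).
max(second-highest $87,000, reserve $21,000) = $87,000; the reserve does not bind.

Ember pays $87,000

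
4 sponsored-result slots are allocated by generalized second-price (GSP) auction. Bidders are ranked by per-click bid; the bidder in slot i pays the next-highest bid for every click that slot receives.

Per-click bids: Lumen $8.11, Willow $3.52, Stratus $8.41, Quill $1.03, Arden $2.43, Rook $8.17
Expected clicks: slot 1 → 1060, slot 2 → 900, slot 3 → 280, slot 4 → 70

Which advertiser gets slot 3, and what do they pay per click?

Lumen; $3.52 per click

Per-click bids in order: $8.41 (Stratus) > $8.17 (Rook) > $8.11 (Lumen) > $3.52 (Willow) > $2.43 (Arden) > …
Slot 3 goes to the third-ranked bidder, Lumen, who pays the next bid down: $3.52/click.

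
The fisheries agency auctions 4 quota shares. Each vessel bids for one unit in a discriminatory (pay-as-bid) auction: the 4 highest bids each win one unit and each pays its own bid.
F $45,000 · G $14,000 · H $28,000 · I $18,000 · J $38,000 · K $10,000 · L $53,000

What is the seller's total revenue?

Total revenue: $164,000

Bids ranked high→low: 53,000 (L), 45,000 (F), 38,000 (J), 28,000 (H), 18,000 (I), 14,000 (G), …
Winners (4 units): L, F, J, H.
Total revenue = 53,000 + 45,000 + 38,000 + 28,000 = $164,000.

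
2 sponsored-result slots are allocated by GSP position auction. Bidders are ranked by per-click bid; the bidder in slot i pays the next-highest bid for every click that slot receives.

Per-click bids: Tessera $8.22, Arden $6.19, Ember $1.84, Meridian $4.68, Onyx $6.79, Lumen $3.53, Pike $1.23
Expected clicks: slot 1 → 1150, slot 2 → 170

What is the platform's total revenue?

Total revenue: $8860.80

Ranked by bid: $8.22 (Tessera) > $6.79 (Onyx) > $6.19 (Arden) > …
Slot 1: Tessera pays $6.79 × 1150 = $7808.50
Slot 2: Onyx pays $6.19 × 170 = $1052.30
Total = $8860.80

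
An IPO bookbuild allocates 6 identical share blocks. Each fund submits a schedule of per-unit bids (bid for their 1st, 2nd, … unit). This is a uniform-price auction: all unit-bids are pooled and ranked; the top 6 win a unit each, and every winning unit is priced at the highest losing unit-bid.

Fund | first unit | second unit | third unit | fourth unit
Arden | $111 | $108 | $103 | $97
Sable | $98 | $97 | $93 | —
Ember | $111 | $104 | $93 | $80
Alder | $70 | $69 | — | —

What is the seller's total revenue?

Merging the schedules and taking the best 6: 111 (Arden-1), 111 (Ember-1), 108 (Arden-2), 104 (Ember-2), 103 (Arden-3), 98 (Sable-1)
Highest rejected unit-bid = $97.
Allocation: Arden 3, Ember 2, Sable 1. Every unit priced at $97.
Revenue = 6 × 97 = $582.

Total revenue: $582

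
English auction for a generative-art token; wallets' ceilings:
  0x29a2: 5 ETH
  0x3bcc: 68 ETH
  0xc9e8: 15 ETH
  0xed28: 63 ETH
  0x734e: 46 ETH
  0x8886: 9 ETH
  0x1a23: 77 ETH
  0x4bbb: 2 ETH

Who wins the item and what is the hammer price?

Ascending (English) auction: the price rises until one bidder remains; the winner pays the price at which the last rival dropped out.
Limits ranked: 77 (0x1a23) > 68 (0x3bcc) > 63 (0xed28) > 46 (0x734e) > 15 (0xc9e8) > 9 (0x8886) > …
0x3bcc is the last rival to drop out, at 68 ETH; 0x1a23 remains and wins at that price.

0x1a23 wins at 68 ETH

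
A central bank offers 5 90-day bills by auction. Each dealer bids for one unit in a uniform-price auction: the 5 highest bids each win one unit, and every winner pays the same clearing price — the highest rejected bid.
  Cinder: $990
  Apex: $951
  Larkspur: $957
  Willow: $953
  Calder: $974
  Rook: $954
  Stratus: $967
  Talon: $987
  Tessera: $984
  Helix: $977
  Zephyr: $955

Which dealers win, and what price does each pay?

Bids ranked high→low: 990 (Cinder), 987 (Talon), 984 (Tessera), 977 (Helix), 974 (Calder), 967 (Stratus), 957 (Larkspur), …
Winners (5 units): Cinder, Talon, Tessera, Helix, Calder.
Clearing price = highest rejected bid = $967.

Cinder, Talon, Tessera, Helix, Calder; each pays $967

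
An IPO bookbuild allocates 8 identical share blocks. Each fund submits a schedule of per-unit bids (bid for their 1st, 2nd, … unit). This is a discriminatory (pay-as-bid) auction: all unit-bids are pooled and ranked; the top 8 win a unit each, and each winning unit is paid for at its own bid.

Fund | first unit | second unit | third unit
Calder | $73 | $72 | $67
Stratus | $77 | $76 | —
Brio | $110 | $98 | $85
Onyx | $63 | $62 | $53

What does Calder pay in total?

Calder pays $212

All unit-bids, highest first — top 8: 110 (Brio-1), 98 (Brio-2), 85 (Brio-3), 77 (Stratus-1), 76 (Stratus-2), 73 (Calder-1), 72 (Calder-2), 67 (Calder-3)
Next rejected bid: $63 (not a price — pay-as-bid).
Calder's winning unit-bids: 73 + 72 + 67 = $212.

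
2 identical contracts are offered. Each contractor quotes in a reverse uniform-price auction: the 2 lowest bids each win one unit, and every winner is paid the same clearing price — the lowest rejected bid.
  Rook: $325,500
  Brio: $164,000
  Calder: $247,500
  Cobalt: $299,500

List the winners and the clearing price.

Bids ranked low→high: 164,000 (Brio), 247,500 (Calder), 299,500 (Cobalt), 325,500 (Rook)
Lowest 2: Brio, Calder.
Lowest unsuccessful bid: $299,500 → clearing price.

Brio, Calder; each is paid $299,500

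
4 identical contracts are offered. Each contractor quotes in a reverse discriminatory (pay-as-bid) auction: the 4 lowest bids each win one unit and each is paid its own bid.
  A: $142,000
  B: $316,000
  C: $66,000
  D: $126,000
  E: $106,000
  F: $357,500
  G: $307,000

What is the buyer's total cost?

Total cost: $440,000

Ordering the bids: 66,000 (C), 106,000 (E), 126,000 (D), 142,000 (A), 307,000 (G), 316,000 (B), …
The 4 lowest are C, E, D, A.
Total cost = 66,000 + 106,000 + 126,000 + 142,000 = $440,000.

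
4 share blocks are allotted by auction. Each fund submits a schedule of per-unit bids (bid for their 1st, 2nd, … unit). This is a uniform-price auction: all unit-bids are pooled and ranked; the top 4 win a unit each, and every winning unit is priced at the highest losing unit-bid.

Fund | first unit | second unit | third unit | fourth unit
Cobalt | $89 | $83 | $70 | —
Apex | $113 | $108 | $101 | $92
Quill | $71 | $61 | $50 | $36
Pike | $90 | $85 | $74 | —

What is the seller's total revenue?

Merging the schedules and taking the best 4: 113 (Apex-1), 108 (Apex-2), 101 (Apex-3), 92 (Apex-4)
First bid not allocated: $90.
Allocation: Apex 4. Every unit priced at $90.
Revenue = 4 × 90 = $360.

Total revenue: $360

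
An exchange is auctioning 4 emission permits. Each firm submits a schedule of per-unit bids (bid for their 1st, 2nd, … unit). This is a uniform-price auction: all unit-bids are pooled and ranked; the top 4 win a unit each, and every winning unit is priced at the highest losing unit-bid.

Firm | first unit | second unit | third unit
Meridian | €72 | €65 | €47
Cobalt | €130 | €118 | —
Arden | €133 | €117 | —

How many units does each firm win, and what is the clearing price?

All unit-bids, highest first — top 4: 133 (Arden-1), 130 (Cobalt-1), 118 (Cobalt-2), 117 (Arden-2)
Highest rejected unit-bid = €72.
Allocation: Arden 2, Cobalt 2.

Arden 2, Cobalt 2; clearing price €72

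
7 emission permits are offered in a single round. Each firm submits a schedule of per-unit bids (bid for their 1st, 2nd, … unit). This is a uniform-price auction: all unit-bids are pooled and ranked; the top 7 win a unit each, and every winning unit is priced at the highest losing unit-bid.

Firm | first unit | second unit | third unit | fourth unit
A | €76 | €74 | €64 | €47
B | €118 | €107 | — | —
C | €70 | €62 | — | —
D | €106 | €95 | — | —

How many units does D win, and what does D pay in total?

Merging the schedules and taking the best 7: 118 (B-1), 107 (B-2), 106 (D-1), 95 (D-2), 76 (A-1), 74 (A-2), 70 (C-1)
Highest rejected unit-bid = €64.
D wins 2 unit(s) at €64 each.

D: 2 units, pays €128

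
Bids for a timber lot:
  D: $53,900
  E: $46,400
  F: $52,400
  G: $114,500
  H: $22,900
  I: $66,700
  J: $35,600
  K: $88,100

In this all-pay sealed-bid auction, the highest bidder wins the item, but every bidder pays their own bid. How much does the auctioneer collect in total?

Total revenue: $480,500

Rule: the highest bidder wins the item, but every bidder pays their own bid.
Sorting bids: 114,500 (G) > 88,100 (K) > 66,700 (I) > 53,900 (D) > 52,400 (F) > 46,400 (E) > …
Every bidder forfeits their bid regardless of winning.
Revenue = 53,900 + 46,400 + 52,400 + 114,500 + 22,900 + 66,700 + 35,600 + 88,100 = $480,500.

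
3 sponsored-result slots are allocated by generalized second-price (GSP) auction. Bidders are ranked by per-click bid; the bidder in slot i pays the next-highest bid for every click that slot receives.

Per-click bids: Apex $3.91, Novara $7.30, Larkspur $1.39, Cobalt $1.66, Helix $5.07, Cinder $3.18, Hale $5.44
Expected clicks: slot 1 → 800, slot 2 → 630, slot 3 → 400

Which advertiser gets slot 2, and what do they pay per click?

Ranked by bid: $7.30 (Novara) > $5.44 (Hale) > $5.07 (Helix) > $3.91 (Apex) > …
Slot 2 goes to the second-ranked bidder, Hale, who pays the next bid down: $5.07/click.

Hale; $5.07 per click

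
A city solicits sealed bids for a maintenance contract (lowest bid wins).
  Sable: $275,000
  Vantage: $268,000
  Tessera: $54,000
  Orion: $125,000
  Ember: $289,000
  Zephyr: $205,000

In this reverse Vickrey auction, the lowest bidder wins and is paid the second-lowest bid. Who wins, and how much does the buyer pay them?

Bids in order: 54,000 (Tessera) < 125,000 (Orion) < 205,000 (Zephyr) < 268,000 (Vantage) < 275,000 (Sable) < 289,000 (Ember)
Tessera is lowest; is paid the second-lowest bid, $125,000.

Tessera is paid $125,000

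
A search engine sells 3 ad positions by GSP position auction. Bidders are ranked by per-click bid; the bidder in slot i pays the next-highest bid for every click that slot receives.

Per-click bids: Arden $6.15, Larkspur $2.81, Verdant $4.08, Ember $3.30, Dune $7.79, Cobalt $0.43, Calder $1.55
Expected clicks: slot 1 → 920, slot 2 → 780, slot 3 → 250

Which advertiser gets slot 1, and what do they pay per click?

Ranked by bid: $7.79 (Dune) > $6.15 (Arden) > $4.08 (Verdant) > $3.30 (Ember) > …
Slot 1 goes to the first-ranked bidder, Dune, who pays the next bid down: $6.15/click.

Dune; $6.15 per click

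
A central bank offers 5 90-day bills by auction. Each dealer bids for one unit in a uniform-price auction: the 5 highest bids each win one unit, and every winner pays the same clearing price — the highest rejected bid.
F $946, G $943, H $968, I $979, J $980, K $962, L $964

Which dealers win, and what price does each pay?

J, I, H, L, K; each pays $946

Bids ranked high→low: 980 (J), 979 (I), 968 (H), 964 (L), 962 (K), 946 (F), 943 (G)
The 5 highest are J, I, H, L, K.
First losing bid is F's $946, which sets the uniform price.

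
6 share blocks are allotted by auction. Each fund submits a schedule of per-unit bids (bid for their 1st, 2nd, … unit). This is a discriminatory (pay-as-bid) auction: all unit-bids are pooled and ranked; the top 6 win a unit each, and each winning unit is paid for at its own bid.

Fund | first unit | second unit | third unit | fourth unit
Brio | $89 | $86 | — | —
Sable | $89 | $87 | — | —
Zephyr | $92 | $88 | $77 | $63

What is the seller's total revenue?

Total revenue: $531

Pooled unit-bids ranked (top 6): 92 (Zephyr-1), 89 (Brio-1), 89 (Sable-1), 88 (Zephyr-2), 87 (Sable-2), 86 (Brio-2)
Next rejected bid: $77 (not a price — pay-as-bid).
Each winning unit pays its own bid.
Revenue = 92 + 89 + 89 + 88 + 87 + 86 = $531.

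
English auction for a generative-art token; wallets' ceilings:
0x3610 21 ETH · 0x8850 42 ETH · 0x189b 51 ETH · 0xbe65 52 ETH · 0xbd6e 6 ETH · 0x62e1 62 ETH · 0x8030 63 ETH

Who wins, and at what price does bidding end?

0x8030 wins at 62 ETH

Limits ranked: 63 (0x8030) > 62 (0x62e1) > 52 (0xbe65) > 51 (0x189b) > 42 (0x8850) > 21 (0x3610) > …
Once the price passes 62 ETH, only 0x8030 is left; the hammer falls at 0x62e1's limit of 62 ETH.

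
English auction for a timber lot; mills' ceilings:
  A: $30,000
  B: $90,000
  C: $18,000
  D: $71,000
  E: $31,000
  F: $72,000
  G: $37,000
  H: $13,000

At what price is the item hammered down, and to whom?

Ascending (English) auction: the price rises until one bidder remains; the winner pays the price at which the last rival dropped out.
Sorting limits: 90,000 (B) > 72,000 (F) > 71,000 (D) > 37,000 (G) > 31,000 (E) > 30,000 (A) > …
F is the last rival to drop out, at $72,000; B remains and wins at that price.

B wins at $72,000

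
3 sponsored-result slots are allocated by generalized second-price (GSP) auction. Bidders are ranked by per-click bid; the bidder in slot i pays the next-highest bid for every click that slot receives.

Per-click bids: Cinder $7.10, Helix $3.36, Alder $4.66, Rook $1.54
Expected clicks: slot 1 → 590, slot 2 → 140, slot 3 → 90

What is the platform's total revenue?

Per-click bids in order: $7.10 (Cinder) > $4.66 (Alder) > $3.36 (Helix) > $1.54 (Rook)
Slot 1: Cinder pays $4.66 × 590 = $2749.40
Slot 2: Alder pays $3.36 × 140 = $470.40
Slot 3: Helix pays $1.54 × 90 = $138.60
Total = $3358.40

Total revenue: $3358.40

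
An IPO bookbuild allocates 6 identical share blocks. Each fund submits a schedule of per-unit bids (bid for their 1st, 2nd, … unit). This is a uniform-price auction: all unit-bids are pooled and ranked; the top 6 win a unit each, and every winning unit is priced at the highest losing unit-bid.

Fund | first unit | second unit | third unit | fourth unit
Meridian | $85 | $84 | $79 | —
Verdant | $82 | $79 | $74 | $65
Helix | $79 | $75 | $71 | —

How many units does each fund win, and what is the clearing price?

All unit-bids, highest first — top 6: 85 (Meridian-1), 84 (Meridian-2), 82 (Verdant-1), 79 (Meridian-3), 79 (Verdant-2), 79 (Helix-1)
Highest rejected unit-bid = $75.
Allocation: Helix 1, Meridian 3, Verdant 2.

Helix 1, Meridian 3, Verdant 2; clearing price $75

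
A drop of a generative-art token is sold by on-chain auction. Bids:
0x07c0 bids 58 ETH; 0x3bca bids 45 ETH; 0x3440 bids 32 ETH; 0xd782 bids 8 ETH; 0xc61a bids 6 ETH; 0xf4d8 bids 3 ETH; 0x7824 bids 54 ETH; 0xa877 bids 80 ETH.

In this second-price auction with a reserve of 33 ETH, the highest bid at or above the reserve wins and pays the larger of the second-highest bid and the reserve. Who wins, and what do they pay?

0xa877 pays 58 ETH

Bids ranked: 80 (0xa877) > 58 (0x07c0) > 54 (0x7824) > 45 (0x3bca) > 32 (0x3440) > 8 (0xd782) > …
0xa877 has the top bid at or above the reserve (80 ETH).
max(second-highest 58 ETH, reserve 33 ETH) = 58 ETH; the reserve does not bind.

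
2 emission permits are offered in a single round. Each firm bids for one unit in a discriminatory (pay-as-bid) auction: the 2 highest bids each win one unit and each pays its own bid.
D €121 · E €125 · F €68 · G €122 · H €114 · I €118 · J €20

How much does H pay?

H pays €0

Ordering the bids: 125 (E), 122 (G), 121 (D), 118 (I), …
The 2 highest are E, G.
H does not win → €0.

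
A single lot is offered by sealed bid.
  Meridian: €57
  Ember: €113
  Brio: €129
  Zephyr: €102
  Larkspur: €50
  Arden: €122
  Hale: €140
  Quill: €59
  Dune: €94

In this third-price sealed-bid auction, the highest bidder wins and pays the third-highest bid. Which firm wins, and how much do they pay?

Hale pays €122

Rule: the highest bidder wins and pays the third-highest bid.
Bids in order: 140 (Hale) > 129 (Brio) > 122 (Arden) > 113 (Ember) > 102 (Zephyr) > 94 (Dune) > …
Hale wins; payment is bid #3 in the ranking = €122.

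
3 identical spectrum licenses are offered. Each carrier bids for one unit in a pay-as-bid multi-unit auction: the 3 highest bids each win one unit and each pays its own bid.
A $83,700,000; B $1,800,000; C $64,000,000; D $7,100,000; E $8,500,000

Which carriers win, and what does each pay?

Bids ranked high→low: 83,700,000 (A), 64,000,000 (C), 8,500,000 (E), 7,100,000 (D), 1,800,000 (B)
Winners (3 units): A, C, E.
Each winner pays its own bid: A $83,700,000, C $64,000,000, E $8,500,000.

A $83,700,000, C $64,000,000, E $8,500,000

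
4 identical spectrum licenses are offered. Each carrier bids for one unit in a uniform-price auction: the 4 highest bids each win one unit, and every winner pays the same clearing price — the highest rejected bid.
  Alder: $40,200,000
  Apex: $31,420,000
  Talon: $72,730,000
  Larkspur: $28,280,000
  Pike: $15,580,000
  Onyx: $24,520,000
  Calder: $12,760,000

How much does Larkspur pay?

Ordering the bids: 72,730,000 (Talon), 40,200,000 (Alder), 31,420,000 (Apex), 28,280,000 (Larkspur), 24,520,000 (Onyx), 15,580,000 (Pike), …
Top 4: Talon, Alder, Apex, Larkspur.
Highest unsuccessful bid: $24,520,000 → clearing price.
Larkspur wins → pays $24,520,000.

Larkspur pays $24,520,000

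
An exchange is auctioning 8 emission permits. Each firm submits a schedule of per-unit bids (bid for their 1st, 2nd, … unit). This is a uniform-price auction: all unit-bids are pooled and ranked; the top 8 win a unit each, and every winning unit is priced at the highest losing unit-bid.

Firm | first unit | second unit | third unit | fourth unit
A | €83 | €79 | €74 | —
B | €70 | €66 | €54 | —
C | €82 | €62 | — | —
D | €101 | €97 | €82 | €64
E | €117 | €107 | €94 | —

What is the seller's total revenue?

Merging the schedules and taking the best 8: 117 (E-1), 107 (E-2), 101 (D-1), 97 (D-2), 94 (E-3), 83 (A-1), 82 (C-1), 82 (D-3)
The (k+1)-th unit-bid is €79.
Allocation: A 1, C 1, D 3, E 3. Every unit priced at €79.
Revenue = 8 × 79 = €632.

Total revenue: €632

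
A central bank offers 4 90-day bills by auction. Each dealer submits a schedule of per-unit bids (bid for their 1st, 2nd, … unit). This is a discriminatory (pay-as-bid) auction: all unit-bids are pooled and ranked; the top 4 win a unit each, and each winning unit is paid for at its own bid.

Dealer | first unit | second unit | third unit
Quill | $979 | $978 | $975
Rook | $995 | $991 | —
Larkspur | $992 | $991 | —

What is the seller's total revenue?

Total revenue: $3,969

Merging the schedules and taking the best 4: 995 (Rook-1), 992 (Larkspur-1), 991 (Rook-2), 991 (Larkspur-2)
Next rejected bid: $979 (not a price — pay-as-bid).
Each winning unit pays its own bid.
Revenue = 995 + 992 + 991 + 991 = $3,969.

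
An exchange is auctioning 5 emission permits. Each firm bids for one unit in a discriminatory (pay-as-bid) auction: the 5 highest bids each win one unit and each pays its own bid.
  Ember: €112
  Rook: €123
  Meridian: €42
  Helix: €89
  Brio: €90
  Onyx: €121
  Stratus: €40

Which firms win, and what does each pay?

Bids ranked high→low: 123 (Rook), 121 (Onyx), 112 (Ember), 90 (Brio), 89 (Helix), 42 (Meridian), 40 (Stratus)
Top 5: Rook, Onyx, Ember, Brio, Helix.
Each winner pays its own bid: Rook €123, Onyx €121, Ember €112, Brio €90, Helix €89.

Rook €123, Onyx €121, Ember €112, Brio €90, Helix €89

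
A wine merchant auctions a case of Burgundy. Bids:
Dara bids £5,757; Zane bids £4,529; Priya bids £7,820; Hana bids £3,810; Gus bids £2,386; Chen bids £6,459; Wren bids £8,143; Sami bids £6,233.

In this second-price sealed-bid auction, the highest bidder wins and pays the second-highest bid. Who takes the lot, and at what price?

Wren pays £7,820

Sorting bids: 8,143 (Wren) > 7,820 (Priya) > 6,459 (Chen) > 6,233 (Sami) > 5,757 (Dara) > 4,529 (Zane) > …
Second-price: Wren pays Priya's bid of £7,820.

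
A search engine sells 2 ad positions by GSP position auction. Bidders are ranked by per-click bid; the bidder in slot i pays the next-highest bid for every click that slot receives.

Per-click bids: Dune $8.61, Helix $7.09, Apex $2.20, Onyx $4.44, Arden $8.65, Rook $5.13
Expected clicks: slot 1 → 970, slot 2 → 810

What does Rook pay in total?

Per-click bids in order: $8.65 (Arden) > $8.61 (Dune) > $7.09 (Helix) > …
Rook ranks below slot 2 → no slot, pays nothing.

Rook pays $0.00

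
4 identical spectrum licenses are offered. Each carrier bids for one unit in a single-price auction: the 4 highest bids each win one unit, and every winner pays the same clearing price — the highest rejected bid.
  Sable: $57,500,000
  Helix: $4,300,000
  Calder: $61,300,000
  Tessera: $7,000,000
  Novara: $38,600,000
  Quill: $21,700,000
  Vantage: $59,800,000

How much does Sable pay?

Ordering the bids: 61,300,000 (Calder), 59,800,000 (Vantage), 57,500,000 (Sable), 38,600,000 (Novara), 21,700,000 (Quill), 7,000,000 (Tessera), …
Top 4: Calder, Vantage, Sable, Novara.
Highest unsuccessful bid: $21,700,000 → clearing price.
Sable wins → pays $21,700,000.

Sable pays $21,700,000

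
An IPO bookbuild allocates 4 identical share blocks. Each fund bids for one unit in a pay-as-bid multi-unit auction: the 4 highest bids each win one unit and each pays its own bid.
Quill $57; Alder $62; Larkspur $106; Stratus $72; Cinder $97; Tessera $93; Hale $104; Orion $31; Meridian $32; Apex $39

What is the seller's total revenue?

Total revenue: $400

Ordering the bids: 106 (Larkspur), 104 (Hale), 97 (Cinder), 93 (Tessera), 72 (Stratus), 62 (Alder), …
Winners (4 units): Larkspur, Hale, Cinder, Tessera.
Total revenue = 106 + 104 + 97 + 93 = $400.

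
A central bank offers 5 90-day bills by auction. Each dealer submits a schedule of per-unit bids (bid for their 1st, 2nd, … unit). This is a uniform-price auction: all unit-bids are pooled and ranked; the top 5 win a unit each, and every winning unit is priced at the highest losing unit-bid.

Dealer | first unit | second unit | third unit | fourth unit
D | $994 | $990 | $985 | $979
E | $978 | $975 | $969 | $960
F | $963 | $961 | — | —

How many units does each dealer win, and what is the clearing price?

Pooled unit-bids ranked (top 5): 994 (D-1), 990 (D-2), 985 (D-3), 979 (D-4), 978 (E-1)
Highest rejected unit-bid = $975.
Allocation: D 4, E 1.

D 4, E 1; clearing price $975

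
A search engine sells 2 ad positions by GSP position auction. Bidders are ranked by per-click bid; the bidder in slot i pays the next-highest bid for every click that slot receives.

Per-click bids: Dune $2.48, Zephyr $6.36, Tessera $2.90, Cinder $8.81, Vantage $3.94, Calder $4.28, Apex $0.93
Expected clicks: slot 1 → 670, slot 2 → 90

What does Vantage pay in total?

Vantage pays $0.00

Sorting advertisers: $8.81 (Cinder) > $6.36 (Zephyr) > $4.28 (Calder) > …
Vantage ranks below slot 2 → no slot, pays nothing.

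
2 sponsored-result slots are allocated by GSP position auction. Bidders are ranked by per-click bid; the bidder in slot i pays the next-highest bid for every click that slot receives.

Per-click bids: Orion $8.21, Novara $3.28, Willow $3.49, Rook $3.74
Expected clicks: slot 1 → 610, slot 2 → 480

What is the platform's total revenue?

Total revenue: $3956.60

Ranked by bid: $8.21 (Orion) > $3.74 (Rook) > $3.49 (Willow) > …
Slot 1: Orion pays $3.74 × 610 = $2281.40
Slot 2: Rook pays $3.49 × 480 = $1675.20
Total = $3956.60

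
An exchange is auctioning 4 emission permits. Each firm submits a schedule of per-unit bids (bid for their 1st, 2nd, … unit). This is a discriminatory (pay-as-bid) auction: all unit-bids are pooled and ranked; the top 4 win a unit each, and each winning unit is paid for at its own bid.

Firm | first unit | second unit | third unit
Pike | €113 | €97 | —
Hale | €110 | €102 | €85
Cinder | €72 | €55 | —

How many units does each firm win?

Hale 2, Pike 2

All unit-bids, highest first — top 4: 113 (Pike-1), 110 (Hale-1), 102 (Hale-2), 97 (Pike-2)
Next rejected bid: €85 (not a price — pay-as-bid).
Allocation: Hale 2, Pike 2.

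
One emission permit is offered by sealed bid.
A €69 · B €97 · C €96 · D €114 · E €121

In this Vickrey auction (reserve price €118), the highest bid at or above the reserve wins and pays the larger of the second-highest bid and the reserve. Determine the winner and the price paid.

E pays €118

Bids in order: 121 (E) > 114 (D) > 97 (B) > 96 (C) > 69 (A)
E has the top bid at or above the reserve (€121).
Second-highest bid €114 is below the reserve €118, so the reserve binds → payment €118.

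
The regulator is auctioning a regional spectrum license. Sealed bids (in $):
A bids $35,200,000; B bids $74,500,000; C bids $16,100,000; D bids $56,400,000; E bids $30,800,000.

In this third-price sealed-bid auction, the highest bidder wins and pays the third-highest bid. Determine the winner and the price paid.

Rule: the highest bidder wins and pays the third-highest bid.
Sorting bids: 74,500,000 (B) > 56,400,000 (D) > 35,200,000 (A) > 30,800,000 (E) > 16,100,000 (C)
B is highest; pays the third-highest bid, $35,200,000.

B pays $35,200,000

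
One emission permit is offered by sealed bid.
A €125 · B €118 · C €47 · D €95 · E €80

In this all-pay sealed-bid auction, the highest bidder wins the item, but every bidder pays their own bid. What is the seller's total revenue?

Bids ranked: 125 (A) > 118 (B) > 95 (D) > 80 (E) > 47 (C)
A wins with the top bid; all bids are sunk regardless.
Every bidder forfeits their bid regardless of winning.
Revenue = 125 + 118 + 47 + 95 + 80 = €465.

Total revenue: €465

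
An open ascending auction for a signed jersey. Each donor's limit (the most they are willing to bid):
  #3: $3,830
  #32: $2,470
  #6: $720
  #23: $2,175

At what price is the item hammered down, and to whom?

#3 wins at $2,470

Ascending (English) auction: the price rises until one bidder remains; the winner pays the price at which the last rival dropped out.
Limits in order: 3,830 (#3) > 2,470 (#32) > 2,175 (#23) > 720 (#6)
Once the price passes $2,470, only #3 is left; the hammer falls at #32's limit of $2,470.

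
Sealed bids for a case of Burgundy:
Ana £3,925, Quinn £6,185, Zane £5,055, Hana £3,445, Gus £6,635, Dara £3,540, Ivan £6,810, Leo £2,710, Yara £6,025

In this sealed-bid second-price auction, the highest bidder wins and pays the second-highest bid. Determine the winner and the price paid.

Ivan pays £6,635

Rule: the highest bidder wins and pays the second-highest bid.
Bids ranked: 6,810 (Ivan) > 6,635 (Gus) > 6,185 (Quinn) > 6,025 (Yara) > 5,055 (Zane) > 3,925 (Ana) > …
Ivan is highest; pays the second-highest bid, £6,635.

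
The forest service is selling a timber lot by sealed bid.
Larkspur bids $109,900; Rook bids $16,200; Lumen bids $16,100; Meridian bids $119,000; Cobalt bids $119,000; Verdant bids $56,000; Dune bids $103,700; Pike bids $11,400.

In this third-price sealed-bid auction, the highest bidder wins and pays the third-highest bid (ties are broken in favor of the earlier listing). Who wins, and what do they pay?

Meridian pays $109,900

Third-price sealed-bid auction: the highest bidder wins and pays the third-highest bid.
Bids ranked: 119,000 (Meridian) > 119,000 (Cobalt) > 109,900 (Larkspur) > 103,700 (Dune) > 56,000 (Verdant) > 16,200 (Rook) > …
Tie at $119,000 → Meridian wins by tie-break.
Meridian wins; payment is bid #3 in the ranking = $109,900.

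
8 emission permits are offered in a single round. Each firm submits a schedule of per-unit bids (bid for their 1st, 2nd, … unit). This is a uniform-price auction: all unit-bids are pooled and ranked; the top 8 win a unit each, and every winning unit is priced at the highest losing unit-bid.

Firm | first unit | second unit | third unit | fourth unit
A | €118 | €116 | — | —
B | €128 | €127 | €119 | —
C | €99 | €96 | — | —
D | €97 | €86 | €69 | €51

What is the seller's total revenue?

Merging the schedules and taking the best 8: 128 (B-1), 127 (B-2), 119 (B-3), 118 (A-1), 116 (A-2), 99 (C-1), 97 (D-1), 96 (C-2)
The (k+1)-th unit-bid is €86.
Allocation: A 2, B 3, C 2, D 1. Every unit priced at €86.
Revenue = 8 × 86 = €688.

Total revenue: €688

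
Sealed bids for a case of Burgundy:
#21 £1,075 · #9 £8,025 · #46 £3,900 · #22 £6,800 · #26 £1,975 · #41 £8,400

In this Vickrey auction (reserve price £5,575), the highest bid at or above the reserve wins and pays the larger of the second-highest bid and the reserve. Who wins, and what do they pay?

Rule: the highest bid at or above the reserve wins and pays the larger of the second-highest bid and the reserve.
Sorting bids: 8,400 (#41) > 8,025 (#9) > 6,800 (#22) > 3,900 (#46) > 1,975 (#26) > 1,075 (#21)
Highest eligible bid: #41 at £8,400.
Second-highest bid £8,025 exceeds the reserve £5,575 → payment £8,025.

#41 pays £8,025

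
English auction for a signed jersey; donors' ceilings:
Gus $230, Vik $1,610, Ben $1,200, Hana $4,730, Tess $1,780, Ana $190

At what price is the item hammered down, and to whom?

Rule: the price rises until one bidder remains; the winner pays the price at which the last rival dropped out.
Limits in order: 4,730 (Hana) > 1,780 (Tess) > 1,610 (Vik) > 1,200 (Ben) > 230 (Gus) > 190 (Ana)
Tess is the last rival to drop out, at $1,780; Hana remains and wins at that price.

Hana wins at $1,780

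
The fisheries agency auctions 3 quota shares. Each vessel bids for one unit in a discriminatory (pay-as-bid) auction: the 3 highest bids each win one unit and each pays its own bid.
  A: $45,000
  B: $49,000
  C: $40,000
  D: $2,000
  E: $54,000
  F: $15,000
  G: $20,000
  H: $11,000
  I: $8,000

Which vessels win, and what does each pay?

E $54,000, B $49,000, A $45,000

Bids ranked high→low: 54,000 (E), 49,000 (B), 45,000 (A), 40,000 (C), 20,000 (G), …
Winners (3 units): E, B, A.
Each winner pays its own bid: E $54,000, B $49,000, A $45,000.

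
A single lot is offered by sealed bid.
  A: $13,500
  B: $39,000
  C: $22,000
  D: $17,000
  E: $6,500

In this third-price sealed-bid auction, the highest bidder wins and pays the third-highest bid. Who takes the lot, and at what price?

B pays $17,000

Bids in order: 39,000 (B) > 22,000 (C) > 17,000 (D) > 13,500 (A) > 6,500 (E)
B is highest; pays the third-highest bid, $17,000.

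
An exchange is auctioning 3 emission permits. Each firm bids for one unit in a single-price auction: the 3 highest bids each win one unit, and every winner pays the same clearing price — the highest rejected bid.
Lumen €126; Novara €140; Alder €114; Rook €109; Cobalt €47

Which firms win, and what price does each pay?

Bids ranked high→low: 140 (Novara), 126 (Lumen), 114 (Alder), 109 (Rook), 47 (Cobalt)
The 3 highest are Novara, Lumen, Alder.
Highest unsuccessful bid: €109 → clearing price.

Novara, Lumen, Alder; each pays €109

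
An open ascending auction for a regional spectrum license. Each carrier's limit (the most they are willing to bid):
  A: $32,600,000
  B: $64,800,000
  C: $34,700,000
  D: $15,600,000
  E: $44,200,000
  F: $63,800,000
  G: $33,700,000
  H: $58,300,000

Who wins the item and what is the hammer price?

Open ascending-bid auction: the price rises until one bidder remains; the winner pays the price at which the last rival dropped out.
Sorting limits: 64,800,000 (B) > 63,800,000 (F) > 58,300,000 (H) > 44,200,000 (E) > 34,700,000 (C) > 33,700,000 (G) > …
Bidding ends when F exits at $63,800,000; B takes it.

B wins at $63,800,000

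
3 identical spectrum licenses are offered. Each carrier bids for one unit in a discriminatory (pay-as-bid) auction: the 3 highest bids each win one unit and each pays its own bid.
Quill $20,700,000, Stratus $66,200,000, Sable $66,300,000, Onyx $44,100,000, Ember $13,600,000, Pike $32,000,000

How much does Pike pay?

Bids ranked high→low: 66,300,000 (Sable), 66,200,000 (Stratus), 44,100,000 (Onyx), 32,000,000 (Pike), 20,700,000 (Quill), …
Top 3: Sable, Stratus, Onyx.
Pike does not win → $0.

Pike pays $0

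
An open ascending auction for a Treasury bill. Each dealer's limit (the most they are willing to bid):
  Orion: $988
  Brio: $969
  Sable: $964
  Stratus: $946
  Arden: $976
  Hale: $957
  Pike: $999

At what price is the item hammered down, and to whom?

Sorting limits: 999 (Pike) > 988 (Orion) > 976 (Arden) > 969 (Brio) > 964 (Sable) > 957 (Hale) > …
Bidding ends when Orion exits at $988; Pike takes it.

Pike wins at $988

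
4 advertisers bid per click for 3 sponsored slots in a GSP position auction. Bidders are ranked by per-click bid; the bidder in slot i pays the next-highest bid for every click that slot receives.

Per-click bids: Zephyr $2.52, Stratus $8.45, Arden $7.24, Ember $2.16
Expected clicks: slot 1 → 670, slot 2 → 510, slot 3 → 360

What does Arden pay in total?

Sorting advertisers: $8.45 (Stratus) > $7.24 (Arden) > $2.52 (Zephyr) > $2.16 (Ember)
Arden holds slot 2 → pays next bid $2.52 × 510 clicks = $1285.20.

Arden pays $1285.20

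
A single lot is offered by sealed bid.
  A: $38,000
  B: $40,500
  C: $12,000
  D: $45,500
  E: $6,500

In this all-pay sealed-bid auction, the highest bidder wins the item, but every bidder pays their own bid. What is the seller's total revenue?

Total revenue: $142,500

Bids ranked: 45,500 (D) > 40,500 (B) > 38,000 (A) > 12,000 (C) > 6,500 (E)
D wins with the top bid; all bids are sunk regardless.
Every bidder forfeits their bid regardless of winning.
Revenue = 38,000 + 40,500 + 12,000 + 45,500 + 6,500 = $142,500.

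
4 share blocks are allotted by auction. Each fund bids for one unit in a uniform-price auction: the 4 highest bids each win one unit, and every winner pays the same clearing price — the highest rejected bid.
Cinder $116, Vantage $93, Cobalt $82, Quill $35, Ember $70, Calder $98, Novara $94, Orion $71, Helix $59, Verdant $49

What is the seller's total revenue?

Sorting: 116 (Cinder), 98 (Calder), 94 (Novara), 93 (Vantage), 82 (Cobalt), 71 (Orion), …
The 4 highest are Cinder, Calder, Novara, Vantage.
First losing bid is Cobalt's $82, which sets the uniform price.
Total revenue = 4 × $82 = $328.

Total revenue: $328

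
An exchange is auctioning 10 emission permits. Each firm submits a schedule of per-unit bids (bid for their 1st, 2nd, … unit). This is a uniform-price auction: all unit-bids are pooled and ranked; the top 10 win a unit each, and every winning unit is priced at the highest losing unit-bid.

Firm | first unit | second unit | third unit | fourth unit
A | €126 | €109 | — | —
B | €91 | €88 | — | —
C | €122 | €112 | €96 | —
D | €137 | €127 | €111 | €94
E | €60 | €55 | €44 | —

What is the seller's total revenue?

Pooled unit-bids ranked (top 10): 137 (D-1), 127 (D-2), 126 (A-1), 122 (C-1), 112 (C-2), 111 (D-3), 109 (A-2), 96 (C-3), 94 (D-4), 91 (B-1)
First bid not allocated: €88.
Allocation: A 2, B 1, C 3, D 4. Every unit priced at €88.
Revenue = 10 × 88 = €880.

Total revenue: €880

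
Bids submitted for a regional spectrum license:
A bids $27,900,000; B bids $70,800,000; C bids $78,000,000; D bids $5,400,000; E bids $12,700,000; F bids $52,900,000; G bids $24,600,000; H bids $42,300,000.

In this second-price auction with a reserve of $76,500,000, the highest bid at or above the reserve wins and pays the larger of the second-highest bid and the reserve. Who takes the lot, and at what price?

Bids ranked: 78,000,000 (C) > 70,800,000 (B) > 52,900,000 (F) > 42,300,000 (H) > 27,900,000 (A) > 24,600,000 (G) > …
C has the top bid at or above the reserve ($78,000,000).
Second-highest bid $70,800,000 is below the reserve $76,500,000, so the reserve binds → payment $76,500,000.

C pays $76,500,000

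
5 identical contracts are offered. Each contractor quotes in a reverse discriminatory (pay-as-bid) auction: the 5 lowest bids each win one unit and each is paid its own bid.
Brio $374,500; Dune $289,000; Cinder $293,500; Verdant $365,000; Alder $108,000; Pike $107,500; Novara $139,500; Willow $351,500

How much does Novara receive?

Novara is paid $139,500

Ordering the bids: 107,500 (Pike), 108,000 (Alder), 139,500 (Novara), 289,000 (Dune), 293,500 (Cinder), 351,500 (Willow), 365,000 (Verdant), …
The 5 lowest are Pike, Alder, Novara, Dune, Cinder.
Novara wins → own bid $139,500.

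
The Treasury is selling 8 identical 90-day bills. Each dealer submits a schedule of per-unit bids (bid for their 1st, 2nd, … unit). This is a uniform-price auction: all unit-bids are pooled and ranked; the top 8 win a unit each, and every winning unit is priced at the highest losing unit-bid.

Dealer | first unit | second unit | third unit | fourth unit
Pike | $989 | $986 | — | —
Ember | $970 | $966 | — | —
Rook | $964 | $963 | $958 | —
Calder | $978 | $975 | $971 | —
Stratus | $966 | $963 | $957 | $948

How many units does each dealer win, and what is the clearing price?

Pooled unit-bids ranked (top 8): 989 (Pike-1), 986 (Pike-2), 978 (Calder-1), 975 (Calder-2), 971 (Calder-3), 970 (Ember-1), 966 (Ember-2), 966 (Stratus-1)
The (k+1)-th unit-bid is $964.
Allocation: Calder 3, Ember 2, Pike 2, Stratus 1.

Calder 3, Ember 2, Pike 2, Stratus 1; clearing price $964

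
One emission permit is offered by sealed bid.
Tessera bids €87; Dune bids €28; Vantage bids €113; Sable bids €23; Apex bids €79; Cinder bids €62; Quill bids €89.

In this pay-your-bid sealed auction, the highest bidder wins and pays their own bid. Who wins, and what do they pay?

Bids in order: 113 (Vantage) > 89 (Quill) > 87 (Tessera) > 79 (Apex) > 62 (Cinder) > 28 (Dune) > …
Vantage is highest → pays own bid, €113.

Vantage pays €113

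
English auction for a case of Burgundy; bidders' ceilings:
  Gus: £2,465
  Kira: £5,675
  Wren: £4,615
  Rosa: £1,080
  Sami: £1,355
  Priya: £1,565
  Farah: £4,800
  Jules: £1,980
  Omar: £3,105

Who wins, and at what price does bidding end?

Kira wins at £4,800

Limits ranked: 5,675 (Kira) > 4,800 (Farah) > 4,615 (Wren) > 3,105 (Omar) > 2,465 (Gus) > 1,980 (Jules) > …
Once the price passes £4,800, only Kira is left; the hammer falls at Farah's limit of £4,800.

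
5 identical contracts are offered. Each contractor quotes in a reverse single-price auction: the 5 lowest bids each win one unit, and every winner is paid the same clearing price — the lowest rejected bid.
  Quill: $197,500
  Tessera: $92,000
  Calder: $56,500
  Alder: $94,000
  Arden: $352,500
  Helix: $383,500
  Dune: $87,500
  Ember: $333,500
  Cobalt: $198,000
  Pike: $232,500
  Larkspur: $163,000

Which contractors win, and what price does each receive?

Sorting: 56,500 (Calder), 87,500 (Dune), 92,000 (Tessera), 94,000 (Alder), 163,000 (Larkspur), 197,500 (Quill), 198,000 (Cobalt), …
Winners (5 units): Calder, Dune, Tessera, Alder, Larkspur.
Clearing price = lowest rejected bid = $197,500.

Calder, Dune, Tessera, Alder, Larkspur; each is paid $197,500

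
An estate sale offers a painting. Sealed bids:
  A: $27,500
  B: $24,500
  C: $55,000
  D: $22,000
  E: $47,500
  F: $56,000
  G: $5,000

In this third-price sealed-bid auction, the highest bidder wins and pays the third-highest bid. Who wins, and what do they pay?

F pays $47,500

Sorting bids: 56,000 (F) > 55,000 (C) > 47,500 (E) > 27,500 (A) > 24,500 (B) > 22,000 (D) > …
F is highest; pays the third-highest bid, $47,500.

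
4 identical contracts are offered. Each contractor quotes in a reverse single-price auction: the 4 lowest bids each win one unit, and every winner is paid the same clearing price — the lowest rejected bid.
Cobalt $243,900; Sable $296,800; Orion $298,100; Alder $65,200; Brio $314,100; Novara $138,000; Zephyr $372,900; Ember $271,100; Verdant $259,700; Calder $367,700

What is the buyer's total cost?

Total cost: $1,084,400

Sorting: 65,200 (Alder), 138,000 (Novara), 243,900 (Cobalt), 259,700 (Verdant), 271,100 (Ember), 296,800 (Sable), …
Winners (4 units): Alder, Novara, Cobalt, Verdant.
Clearing price = lowest rejected bid = $271,100.
Total cost = 4 × $271,100 = $1,084,400.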